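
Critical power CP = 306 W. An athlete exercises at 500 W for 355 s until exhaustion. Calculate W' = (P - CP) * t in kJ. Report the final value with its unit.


P - CP = 500 - 306 = 194 W
W' = 194 * 355 = 68870 J
= 68870 / 1000 = 68.87 kJ

68.87 kJ


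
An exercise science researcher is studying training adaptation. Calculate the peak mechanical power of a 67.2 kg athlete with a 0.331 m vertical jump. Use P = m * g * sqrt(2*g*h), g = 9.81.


First, sqrt(2gh) = sqrt(2 * 9.81 * 0.331)
= sqrt(6.49422) = 2.548376 m/s
Power = 67.2 * 9.81 * 2.548376 = 1679.97 W

1679.97 W


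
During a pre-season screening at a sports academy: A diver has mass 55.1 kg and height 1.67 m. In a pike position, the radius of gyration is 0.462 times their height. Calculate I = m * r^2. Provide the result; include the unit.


r = 0.462 * 1.67 = 0.77154 m
I = m * r^2 = 55.1 * 0.595274 = 32.8 kg*m^2

32.8 kg*m^2


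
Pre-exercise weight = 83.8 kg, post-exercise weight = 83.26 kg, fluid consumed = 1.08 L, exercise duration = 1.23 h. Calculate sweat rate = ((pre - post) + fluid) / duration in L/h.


Weight loss = 83.8 - 83.26 = 0.54 kg (approx L)
Total sweat = 0.54 + 1.08 = 1.62 L
Sweat rate = 1.62 / 1.23 = 1.317 L/h

1.317 L/h


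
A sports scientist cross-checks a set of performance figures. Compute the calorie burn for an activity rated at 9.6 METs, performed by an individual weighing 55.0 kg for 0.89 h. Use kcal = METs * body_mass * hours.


Product of METs and mass = 9.6 * 55.0 = 528.0
Total kcal = 528.0 * 0.89 = 469.92 kcal

469.92 kcal


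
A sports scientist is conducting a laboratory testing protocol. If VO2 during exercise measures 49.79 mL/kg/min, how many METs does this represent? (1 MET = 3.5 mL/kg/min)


METs = VO2 / 3.5 = 49.79 / 3.5 = 14.23

14.23 METs


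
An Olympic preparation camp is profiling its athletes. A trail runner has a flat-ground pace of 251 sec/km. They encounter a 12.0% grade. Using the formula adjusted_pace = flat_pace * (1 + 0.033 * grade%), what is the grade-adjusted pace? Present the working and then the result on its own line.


Grade factor = 1 + 0.033 * 12.0 = 1.396
Adjusted = 251 * 1.396 = 350.4 sec/km

350.4 s/km


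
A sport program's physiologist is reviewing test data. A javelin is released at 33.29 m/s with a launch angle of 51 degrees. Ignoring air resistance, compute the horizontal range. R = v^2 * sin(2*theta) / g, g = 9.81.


Launch speed squared = 1108.2241
sin(2 * 51 deg) = 0.978148
Range = 1108.2241 * 0.978148 / 9.81
= 110.5 m

110.5 m


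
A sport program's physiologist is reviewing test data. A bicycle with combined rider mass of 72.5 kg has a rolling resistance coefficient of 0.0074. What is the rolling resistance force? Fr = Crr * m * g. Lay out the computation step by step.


Fr = 0.0074 * 72.5 * 9.81
= 0.5365 * 9.81
= 5.263 N

5.263 N


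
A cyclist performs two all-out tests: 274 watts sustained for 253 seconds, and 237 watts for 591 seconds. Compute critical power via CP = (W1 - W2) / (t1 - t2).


W1 = P1 * t1 = 274 * 253 = 69322 J
W2 = P2 * t2 = 237 * 591 = 140067 J
CP = (69322 - 140067) / (253 - 591)
= 209.3 W

209.3 W


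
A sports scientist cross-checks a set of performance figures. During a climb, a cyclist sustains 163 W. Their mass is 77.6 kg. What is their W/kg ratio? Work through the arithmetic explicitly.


Power-to-weight = 163 W / 77.6 kg
= 2.101 W/kg

2.101 W/kg


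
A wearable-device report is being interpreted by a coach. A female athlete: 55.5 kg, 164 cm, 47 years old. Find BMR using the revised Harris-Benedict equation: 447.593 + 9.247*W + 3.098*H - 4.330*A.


Intercept = 447.593
Weight contribution = 9.247 * 55.5 = 513.2085
Height contribution = 3.098 * 164 = 508.072
Age contribution = 4.33 * 47 = 203.51
BMR = 447.593 + 513.2085 + 508.072 - 203.51
= 1265.36 kcal/day

1265.36 kcal/day


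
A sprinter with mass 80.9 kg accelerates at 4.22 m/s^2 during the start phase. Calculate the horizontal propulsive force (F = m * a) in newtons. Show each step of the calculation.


F = m * a
= 80.9 * 4.22
= 341.4 N

341.4 N


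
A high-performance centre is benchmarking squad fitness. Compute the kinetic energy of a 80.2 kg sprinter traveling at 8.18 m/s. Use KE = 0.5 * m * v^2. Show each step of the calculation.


Velocity squared = 66.9124
KE = 0.5 * 80.2 * 66.9124 = 2683.19 J

2683.19 J


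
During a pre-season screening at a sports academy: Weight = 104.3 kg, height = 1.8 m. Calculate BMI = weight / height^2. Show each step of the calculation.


height^2 = 1.8^2 = 3.24
BMI = 104.3 / 3.24 = 32.19 kg/m^2

32.19 kg/m^2


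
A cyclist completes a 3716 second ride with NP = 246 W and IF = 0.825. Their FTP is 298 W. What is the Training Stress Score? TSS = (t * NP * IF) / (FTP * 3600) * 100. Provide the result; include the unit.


t * NP * IF = 3716 * 246 * 0.825 = 754162.2
FTP * 3600 = 1072800
TSS = (754162.2 / 1072800) * 100 = 70.3

70.3 TSS


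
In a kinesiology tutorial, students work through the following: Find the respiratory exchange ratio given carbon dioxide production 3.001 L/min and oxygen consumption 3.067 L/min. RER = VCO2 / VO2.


VCO2 = 3.001 L/min
VO2 = 3.067 L/min
RER = 3.001 / 3.067 = 0.9785

0.9785


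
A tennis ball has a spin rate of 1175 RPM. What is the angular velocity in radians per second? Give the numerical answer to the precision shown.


Convert RPM to rad/s: multiply by 2*pi and divide by 60
omega = 1175 * 2 * pi / 60
= 123.046 rad/s

123.046 rad/s


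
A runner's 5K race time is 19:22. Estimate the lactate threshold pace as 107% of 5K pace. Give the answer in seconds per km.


Total race time = 19*60 + 22 = 1162 seconds
5K pace = 1162 / 5 = 232.4 sec/km
LT pace = 232.4 * 1.07 = 248.67 sec/km

248.67 s/km


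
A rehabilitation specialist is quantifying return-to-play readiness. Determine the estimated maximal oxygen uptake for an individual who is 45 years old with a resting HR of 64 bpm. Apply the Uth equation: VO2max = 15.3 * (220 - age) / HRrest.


HRmax = 220 - 45 = 175
VO2max = 15.3 * (175 / 64)
= 15.3 * 2.7344
= 41.84 mL/kg/min

41.84 mL/kg/min


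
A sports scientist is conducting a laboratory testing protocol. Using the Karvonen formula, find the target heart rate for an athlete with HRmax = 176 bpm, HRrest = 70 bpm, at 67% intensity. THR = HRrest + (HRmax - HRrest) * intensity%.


HRR = 176 - 70 = 106
THR = 70 + 106 * 0.67
= 70 + 71.02
= 141.02 bpm

141.02 bpm


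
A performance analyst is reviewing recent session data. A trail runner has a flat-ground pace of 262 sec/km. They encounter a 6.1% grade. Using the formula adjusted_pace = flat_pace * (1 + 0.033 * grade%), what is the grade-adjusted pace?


Grade factor = 1 + 0.033 * 6.1 = 1.2013
Adjusted = 262 * 1.2013 = 314.74 sec/km

314.74 s/km


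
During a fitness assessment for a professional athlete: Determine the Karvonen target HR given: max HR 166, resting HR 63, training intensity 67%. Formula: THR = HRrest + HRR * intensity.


HRR = HRmax - HRrest = 166 - 63 = 103
THR = 63 + 103 * 0.67
= 132.01 bpm

132.01 bpm


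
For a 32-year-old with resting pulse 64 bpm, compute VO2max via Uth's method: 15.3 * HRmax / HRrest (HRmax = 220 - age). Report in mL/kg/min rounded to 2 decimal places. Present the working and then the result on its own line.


Step 1: HRmax = 220 - 32 = 188 bpm
Step 2: Ratio = 188 / 64 = 2.9375
Step 3: VO2max = 15.3 * 2.9375 = 44.94 mL/kg/min

44.94 mL/kg/min


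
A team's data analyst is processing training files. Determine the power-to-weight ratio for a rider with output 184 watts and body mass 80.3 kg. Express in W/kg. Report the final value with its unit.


P/W = 184 / 80.3 = 2.291 W/kg

2.291 W/kg


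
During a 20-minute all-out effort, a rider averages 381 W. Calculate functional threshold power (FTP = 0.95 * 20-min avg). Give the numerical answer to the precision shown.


FTP = 0.95 * 381
= 361.95 W

361.95 W


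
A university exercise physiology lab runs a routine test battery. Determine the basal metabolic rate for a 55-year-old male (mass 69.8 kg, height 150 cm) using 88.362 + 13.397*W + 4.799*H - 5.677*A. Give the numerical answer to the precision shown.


BMR = 88.362 + 13.397*69.8 + 4.799*150 - 5.677*55
= 1431.09 kcal/day

1431.09 kcal/day


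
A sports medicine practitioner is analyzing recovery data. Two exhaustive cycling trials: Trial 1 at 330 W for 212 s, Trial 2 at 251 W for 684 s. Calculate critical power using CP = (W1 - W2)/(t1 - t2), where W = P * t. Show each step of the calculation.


W1 = 330 * 212 = 69960 J
W2 = 251 * 684 = 171684 J
CP = (69960 - 171684) / (212 - 684)
= -101724 / -472
= 215.52 W

215.52 W


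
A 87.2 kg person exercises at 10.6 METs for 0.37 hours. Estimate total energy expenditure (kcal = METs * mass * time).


Energy = METs * mass(kg) * time(h)
= 10.6 * 87.2 * 0.37
= 342.0 kcal

342.0 kcal


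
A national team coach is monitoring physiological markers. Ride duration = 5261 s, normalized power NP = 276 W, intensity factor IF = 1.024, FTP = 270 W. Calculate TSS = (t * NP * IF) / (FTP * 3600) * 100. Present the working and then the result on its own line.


Numerator = 5261 * 276 * 1.024 = 1486884.864
Denominator = 270 * 3600 = 972000
TSS = 1486884.864 / 972000 * 100
= 152.97

152.97 TSS


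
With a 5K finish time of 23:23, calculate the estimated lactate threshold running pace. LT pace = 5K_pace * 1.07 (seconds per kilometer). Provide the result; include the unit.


Race duration = 1403 s for 5 km
Average pace = 1403 / 5 = 280.6 s/km
LT pace = 280.6 * 1.07
= 300.24 s/km

300.24 s/km


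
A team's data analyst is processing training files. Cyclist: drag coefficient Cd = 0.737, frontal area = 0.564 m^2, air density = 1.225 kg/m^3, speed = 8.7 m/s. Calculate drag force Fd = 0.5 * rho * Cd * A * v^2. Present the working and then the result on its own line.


v^2 = 8.7^2 = 75.69
Fd = 0.5 * 1.225 * 0.737 * 0.564 * 75.69
= 19.27 N

19.27 N


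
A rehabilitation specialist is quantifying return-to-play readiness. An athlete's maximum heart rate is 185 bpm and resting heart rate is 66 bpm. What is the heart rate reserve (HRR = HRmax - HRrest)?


HRR = HRmax - HRrest
= 185 - 66
= 119 bpm

119 bpm


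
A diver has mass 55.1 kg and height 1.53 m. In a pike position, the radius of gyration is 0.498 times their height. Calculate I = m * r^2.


r = 0.498 * 1.53 = 0.76194 m
I = m * r^2 = 55.1 * 0.580553 = 31.988 kg*m^2

31.988 kg*m^2


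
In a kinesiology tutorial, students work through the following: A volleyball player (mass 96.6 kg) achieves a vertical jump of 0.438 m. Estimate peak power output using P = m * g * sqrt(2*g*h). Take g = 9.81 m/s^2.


2 * g * h = 2 * 9.81 * 0.438 = 8.59356
sqrt(8.59356) = 2.931477 m/s
P = 96.6 * 9.81 * 2.931477 = 2778.0 W

2778.0 W


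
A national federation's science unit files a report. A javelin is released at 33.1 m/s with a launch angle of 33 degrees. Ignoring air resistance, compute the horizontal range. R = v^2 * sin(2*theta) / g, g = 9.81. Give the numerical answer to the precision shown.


Launch speed squared = 1095.61
sin(2 * 33 deg) = 0.913545
Range = 1095.61 * 0.913545 / 9.81
= 102.027 m

102.027 m


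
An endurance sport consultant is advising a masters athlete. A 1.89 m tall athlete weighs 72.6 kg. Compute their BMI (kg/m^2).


height^2 = 3.5721 m^2
BMI = 72.6 / 3.5721 = 20.32 kg/m^2

20.32 kg/m^2


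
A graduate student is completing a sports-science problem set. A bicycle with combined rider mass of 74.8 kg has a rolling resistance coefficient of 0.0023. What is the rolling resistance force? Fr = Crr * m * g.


Fr = 0.0023 * 74.8 * 9.81
= 0.17204 * 9.81
= 1.688 N

1.688 N


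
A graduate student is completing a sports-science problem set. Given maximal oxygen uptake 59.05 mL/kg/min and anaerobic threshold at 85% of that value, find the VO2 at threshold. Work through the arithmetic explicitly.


Percentage as decimal = 0.85
VO2 at AT = 59.05 * 0.85 = 50.19 mL/kg/min

50.19 mL/kg/min


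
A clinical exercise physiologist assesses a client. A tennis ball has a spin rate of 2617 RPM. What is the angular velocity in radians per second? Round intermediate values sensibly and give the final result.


Convert RPM to rad/s: multiply by 2*pi and divide by 60
omega = 2617 * 2 * pi / 60
= 274.052 rad/s

274.052 rad/s


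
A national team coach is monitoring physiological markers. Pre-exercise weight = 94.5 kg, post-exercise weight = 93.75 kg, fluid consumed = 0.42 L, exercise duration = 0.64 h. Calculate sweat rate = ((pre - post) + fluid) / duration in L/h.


Weight loss = 94.5 - 93.75 = 0.75 kg (approx L)
Total sweat = 0.75 + 0.42 = 1.17 L
Sweat rate = 1.17 / 0.64 = 1.828 L/h

1.828 L/h


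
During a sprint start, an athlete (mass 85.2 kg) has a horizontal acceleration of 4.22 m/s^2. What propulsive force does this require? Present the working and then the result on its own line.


Propulsive force = mass * acceleration
= 85.2 kg * 4.22 m/s^2
= 359.54 N

359.54 N


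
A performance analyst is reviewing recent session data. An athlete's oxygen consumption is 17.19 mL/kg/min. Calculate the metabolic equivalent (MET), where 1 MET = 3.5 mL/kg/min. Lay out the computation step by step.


MET = VO2 / 3.5
= 17.19 / 3.5
= 4.91 METs

4.91 METs


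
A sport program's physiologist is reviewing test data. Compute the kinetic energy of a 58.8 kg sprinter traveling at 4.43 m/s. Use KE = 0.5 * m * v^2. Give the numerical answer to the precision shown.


Velocity squared = 19.6249
KE = 0.5 * 58.8 * 19.6249 = 576.97 J

576.97 J


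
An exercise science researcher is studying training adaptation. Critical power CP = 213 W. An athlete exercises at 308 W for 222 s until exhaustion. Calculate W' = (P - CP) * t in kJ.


P - CP = 308 - 213 = 95 W
W' = 95 * 222 = 21090 J
= 21090 / 1000 = 21.09 kJ

21.09 kJ


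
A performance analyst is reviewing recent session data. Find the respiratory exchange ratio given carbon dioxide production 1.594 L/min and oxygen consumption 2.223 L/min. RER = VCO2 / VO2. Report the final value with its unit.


VCO2 = 1.594 L/min
VO2 = 2.223 L/min
RER = 1.594 / 2.223 = 0.717

0.717


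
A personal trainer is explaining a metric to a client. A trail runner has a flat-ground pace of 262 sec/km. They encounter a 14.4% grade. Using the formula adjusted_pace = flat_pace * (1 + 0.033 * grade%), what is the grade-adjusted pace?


Grade factor = 1 + 0.033 * 14.4 = 1.4752
Adjusted = 262 * 1.4752 = 386.5 sec/km

386.5 s/km


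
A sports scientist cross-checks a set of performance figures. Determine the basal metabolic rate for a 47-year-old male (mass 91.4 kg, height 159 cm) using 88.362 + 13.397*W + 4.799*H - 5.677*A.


BMR = 88.362 + 13.397*91.4 + 4.799*159 - 5.677*47
= 1809.07 kcal/day

1809.07 kcal/day


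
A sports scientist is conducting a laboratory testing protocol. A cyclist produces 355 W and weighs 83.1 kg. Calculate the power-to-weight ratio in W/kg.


P/W = power / mass
= 355 / 83.1
= 4.272 W/kg

4.272 W/kg


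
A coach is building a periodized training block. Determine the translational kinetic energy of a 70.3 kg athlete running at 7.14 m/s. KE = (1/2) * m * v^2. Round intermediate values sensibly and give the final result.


KE = 0.5 * m * v^2
= 0.5 * 70.3 * 7.14^2
= 0.5 * 70.3 * 50.9796
= 1791.93 J

1791.93 J


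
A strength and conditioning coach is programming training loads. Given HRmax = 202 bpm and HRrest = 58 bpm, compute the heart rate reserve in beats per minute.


Heart rate reserve = maximum HR minus resting HR
HRR = 202 - 58 = 144 bpm

144 bpm


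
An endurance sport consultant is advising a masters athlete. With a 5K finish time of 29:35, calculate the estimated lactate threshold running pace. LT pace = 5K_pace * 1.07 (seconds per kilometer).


Race duration = 1775 s for 5 km
Average pace = 1775 / 5 = 355.0 s/km
LT pace = 355.0 * 1.07
= 379.85 s/km

379.85 s/km


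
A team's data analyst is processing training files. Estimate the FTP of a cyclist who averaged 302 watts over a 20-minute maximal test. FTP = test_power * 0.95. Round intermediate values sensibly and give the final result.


FTP = 302 * 0.95 = 286.9 W

286.9 W


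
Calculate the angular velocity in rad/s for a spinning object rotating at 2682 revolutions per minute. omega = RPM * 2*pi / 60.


omega = RPM * 2*pi / 60
= 2682 * 6.28318531 / 60
= 280.858 rad/s

280.858 rad/s


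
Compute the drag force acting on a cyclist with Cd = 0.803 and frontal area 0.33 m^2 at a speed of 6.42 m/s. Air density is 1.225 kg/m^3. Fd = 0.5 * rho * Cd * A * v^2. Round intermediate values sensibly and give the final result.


Step 1: v^2 = 41.2164
Step 2: Fd = 0.5 * 1.225 * 0.803 * 0.33 * 41.2164
= 6.69 N

6.69 N


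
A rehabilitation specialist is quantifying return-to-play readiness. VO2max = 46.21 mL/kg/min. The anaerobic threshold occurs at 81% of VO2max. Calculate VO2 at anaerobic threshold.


AT fraction = 81 / 100 = 0.81
AT VO2 = 46.21 * 0.81
= 37.43 mL/kg/min

37.43 mL/kg/min


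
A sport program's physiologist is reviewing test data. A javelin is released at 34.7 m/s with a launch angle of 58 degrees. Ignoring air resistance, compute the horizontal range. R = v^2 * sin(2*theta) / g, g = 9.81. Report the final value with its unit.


Launch speed squared = 1204.09
sin(2 * 58 deg) = 0.898794
Range = 1204.09 * 0.898794 / 9.81
= 110.319 m

110.319 m


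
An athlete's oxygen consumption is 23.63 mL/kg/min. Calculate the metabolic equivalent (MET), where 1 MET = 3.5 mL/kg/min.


MET = VO2 / 3.5
= 23.63 / 3.5
= 6.75 METs

6.75 METs


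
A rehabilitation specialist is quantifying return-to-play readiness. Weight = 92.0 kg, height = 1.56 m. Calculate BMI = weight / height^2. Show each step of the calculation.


height^2 = 1.56^2 = 2.4336
BMI = 92.0 / 2.4336 = 37.8 kg/m^2

37.8 kg/m^2


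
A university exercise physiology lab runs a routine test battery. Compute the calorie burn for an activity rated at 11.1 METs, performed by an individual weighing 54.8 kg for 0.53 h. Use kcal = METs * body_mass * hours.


Product of METs and mass = 11.1 * 54.8 = 608.28
Total kcal = 608.28 * 0.53 = 322.39 kcal

322.39 kcal


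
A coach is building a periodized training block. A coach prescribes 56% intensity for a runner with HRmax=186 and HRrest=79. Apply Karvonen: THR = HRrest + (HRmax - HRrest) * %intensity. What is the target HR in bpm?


Heart rate reserve = 186 - 79 = 107
Intensity fraction = 56 / 100 = 0.56
THR = 79 + 107 * 0.56 = 138.92 bpm

138.92 bpm


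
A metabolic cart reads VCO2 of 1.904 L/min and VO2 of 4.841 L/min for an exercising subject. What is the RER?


RER = VCO2 / VO2 = 1.904 / 4.841 = 0.3933

0.3933


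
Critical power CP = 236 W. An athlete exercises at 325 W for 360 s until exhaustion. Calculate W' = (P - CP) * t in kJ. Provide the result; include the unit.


P - CP = 325 - 236 = 89 W
W' = 89 * 360 = 32040 J
= 32040 / 1000 = 32.04 kJ

32.04 kJ


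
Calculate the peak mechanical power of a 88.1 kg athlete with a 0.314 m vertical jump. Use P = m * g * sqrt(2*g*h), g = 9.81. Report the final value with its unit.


First, sqrt(2gh) = sqrt(2 * 9.81 * 0.314)
= sqrt(6.16068) = 2.482072 m/s
Power = 88.1 * 9.81 * 2.482072 = 2145.16 W

2145.16 W


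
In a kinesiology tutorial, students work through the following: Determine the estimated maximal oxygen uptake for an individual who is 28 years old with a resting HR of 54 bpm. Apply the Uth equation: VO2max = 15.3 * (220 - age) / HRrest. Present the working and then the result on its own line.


HRmax = 220 - 28 = 192
VO2max = 15.3 * (192 / 54)
= 15.3 * 3.5556
= 54.4 mL/kg/min

54.4 mL/kg/min


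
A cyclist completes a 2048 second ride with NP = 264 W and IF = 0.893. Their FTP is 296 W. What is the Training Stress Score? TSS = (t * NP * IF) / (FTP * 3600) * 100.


t * NP * IF = 2048 * 264 * 0.893 = 482820.096
FTP * 3600 = 1065600
TSS = (482820.096 / 1065600) * 100 = 45.31

45.31 TSS


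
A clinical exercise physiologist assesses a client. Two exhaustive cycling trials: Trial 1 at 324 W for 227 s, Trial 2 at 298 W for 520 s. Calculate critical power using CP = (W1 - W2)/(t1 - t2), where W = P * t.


W1 = 324 * 227 = 73548 J
W2 = 298 * 520 = 154960 J
CP = (73548 - 154960) / (227 - 520)
= -81412 / -293
= 277.86 W

277.86 W


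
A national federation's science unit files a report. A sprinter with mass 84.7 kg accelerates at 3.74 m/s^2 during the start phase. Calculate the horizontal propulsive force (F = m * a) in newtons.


F = m * a
= 84.7 * 3.74
= 316.78 N

316.78 N


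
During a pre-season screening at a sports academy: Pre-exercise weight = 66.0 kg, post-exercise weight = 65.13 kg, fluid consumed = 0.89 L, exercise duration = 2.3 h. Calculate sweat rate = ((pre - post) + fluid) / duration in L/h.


Weight loss = 66.0 - 65.13 = 0.87 kg (approx L)
Total sweat = 0.87 + 0.89 = 1.76 L
Sweat rate = 1.76 / 2.3 = 0.765 L/h

0.765 L/h


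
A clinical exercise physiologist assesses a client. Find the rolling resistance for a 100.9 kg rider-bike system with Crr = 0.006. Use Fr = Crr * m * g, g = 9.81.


m * g = 100.9 * 9.81 = 989.829 N
Fr = 0.006 * 989.829 = 5.939 N

5.939 N


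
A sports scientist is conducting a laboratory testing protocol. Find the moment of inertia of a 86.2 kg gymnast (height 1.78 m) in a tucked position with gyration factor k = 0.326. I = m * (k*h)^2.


Radius of gyration = 0.326 * 1.78 = 0.58028 m
I = 86.2 * 0.58028^2
= 86.2 * 0.336725
= 29.026 kg*m^2

29.026 kg*m^2


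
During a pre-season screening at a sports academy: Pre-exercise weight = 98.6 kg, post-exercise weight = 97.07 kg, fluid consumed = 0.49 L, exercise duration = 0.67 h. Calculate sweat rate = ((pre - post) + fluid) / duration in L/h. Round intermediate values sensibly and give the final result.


Weight loss = 98.6 - 97.07 = 1.53 kg (approx L)
Total sweat = 1.53 + 0.49 = 2.02 L
Sweat rate = 2.02 / 0.67 = 3.015 L/h

3.015 L/h


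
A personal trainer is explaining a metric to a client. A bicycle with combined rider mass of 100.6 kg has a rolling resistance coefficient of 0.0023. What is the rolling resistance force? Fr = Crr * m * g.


Fr = 0.0023 * 100.6 * 9.81
= 0.23138 * 9.81
= 2.27 N

2.27 N


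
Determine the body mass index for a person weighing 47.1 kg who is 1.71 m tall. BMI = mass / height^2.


BMI = mass / height^2
= 47.1 / 1.71^2
= 47.1 / 2.9241
= 16.11 kg/m^2

16.11 kg/m^2


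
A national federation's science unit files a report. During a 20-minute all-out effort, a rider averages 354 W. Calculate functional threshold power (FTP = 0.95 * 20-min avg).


FTP = 0.95 * 354
= 336.3 W

336.3 W


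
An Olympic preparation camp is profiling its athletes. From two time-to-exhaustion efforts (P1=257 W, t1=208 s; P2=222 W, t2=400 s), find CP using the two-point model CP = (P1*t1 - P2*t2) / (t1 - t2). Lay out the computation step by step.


Work in trial 1 = 53456 J
Work in trial 2 = 88800 J
Delta work = -35344 J
Delta time = -192 s
CP = -35344 / -192 = 184.08 W

184.08 W


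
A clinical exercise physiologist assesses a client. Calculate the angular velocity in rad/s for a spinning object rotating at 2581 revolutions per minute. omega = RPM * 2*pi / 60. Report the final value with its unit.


omega = RPM * 2*pi / 60
= 2581 * 6.28318531 / 60
= 270.282 rad/s

270.282 rad/s


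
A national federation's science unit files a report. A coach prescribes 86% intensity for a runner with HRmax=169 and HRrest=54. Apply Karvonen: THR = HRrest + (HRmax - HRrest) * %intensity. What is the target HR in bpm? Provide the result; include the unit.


Heart rate reserve = 169 - 54 = 115
Intensity fraction = 86 / 100 = 0.86
THR = 54 + 115 * 0.86 = 152.9 bpm

152.9 bpm


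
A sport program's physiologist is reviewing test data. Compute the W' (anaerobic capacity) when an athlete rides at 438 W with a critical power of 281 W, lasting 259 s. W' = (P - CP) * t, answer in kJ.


Above-CP power = 157 W
Duration = 259 s
W' = 157 * 259 = 40663 J
Convert: 40663 / 1000 = 40.663 kJ

40.663 kJ


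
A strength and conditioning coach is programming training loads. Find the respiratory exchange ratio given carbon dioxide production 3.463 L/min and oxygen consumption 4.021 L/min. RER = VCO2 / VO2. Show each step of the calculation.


VCO2 = 3.463 L/min
VO2 = 4.021 L/min
RER = 3.463 / 4.021 = 0.8612

0.8612


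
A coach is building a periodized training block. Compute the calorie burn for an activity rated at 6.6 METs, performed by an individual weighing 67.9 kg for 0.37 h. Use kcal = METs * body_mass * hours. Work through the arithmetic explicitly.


Product of METs and mass = 6.6 * 67.9 = 448.14
Total kcal = 448.14 * 0.37 = 165.81 kcal

165.81 kcal


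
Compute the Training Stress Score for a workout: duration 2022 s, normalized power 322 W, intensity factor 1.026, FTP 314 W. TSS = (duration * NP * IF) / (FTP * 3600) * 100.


Product = 2022 * 322 * 1.026 = 668012.184
Base = 314 * 3600 = 1130400
TSS = 668012.184 / 1130400 * 100 = 59.1

59.1 TSS


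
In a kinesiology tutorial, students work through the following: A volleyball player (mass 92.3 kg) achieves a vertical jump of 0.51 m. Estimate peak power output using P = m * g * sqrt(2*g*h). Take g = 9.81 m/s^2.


2 * g * h = 2 * 9.81 * 0.51 = 10.0062
sqrt(10.0062) = 3.163258 m/s
P = 92.3 * 9.81 * 3.163258 = 2864.21 W

2864.21 W


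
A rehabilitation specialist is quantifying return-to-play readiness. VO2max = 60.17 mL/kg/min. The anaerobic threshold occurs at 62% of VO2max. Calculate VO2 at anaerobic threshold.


AT fraction = 62 / 100 = 0.62
AT VO2 = 60.17 * 0.62
= 37.31 mL/kg/min

37.31 mL/kg/min


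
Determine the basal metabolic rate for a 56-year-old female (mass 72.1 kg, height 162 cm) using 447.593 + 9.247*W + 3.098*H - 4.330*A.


BMR = 447.593 + 9.247*72.1 + 3.098*162 - 4.330*56
= 1373.7 kcal/day

1373.7 kcal/day


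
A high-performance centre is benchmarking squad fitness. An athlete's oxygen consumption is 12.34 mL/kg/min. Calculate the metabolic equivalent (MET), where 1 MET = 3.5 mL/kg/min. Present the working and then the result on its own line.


MET = VO2 / 3.5
= 12.34 / 3.5
= 3.53 METs

3.53 METs


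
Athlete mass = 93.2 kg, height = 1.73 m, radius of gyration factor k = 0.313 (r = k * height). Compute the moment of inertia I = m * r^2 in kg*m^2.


r = k * height = 0.313 * 1.73 = 0.54149 m
r^2 = 0.54149^2 = 0.293211
I = 93.2 * 0.293211 = 27.327 kg*m^2

27.327 kg*m^2


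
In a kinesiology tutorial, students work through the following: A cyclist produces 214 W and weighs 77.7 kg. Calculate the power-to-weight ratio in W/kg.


P/W = power / mass
= 214 / 77.7
= 2.754 W/kg

2.754 W/kg


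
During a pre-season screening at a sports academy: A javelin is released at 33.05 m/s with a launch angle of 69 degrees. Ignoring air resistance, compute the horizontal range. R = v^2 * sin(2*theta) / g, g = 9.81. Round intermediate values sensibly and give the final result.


Launch speed squared = 1092.3025
sin(2 * 69 deg) = 0.669131
Range = 1092.3025 * 0.669131 / 9.81
= 74.505 m

74.505 m


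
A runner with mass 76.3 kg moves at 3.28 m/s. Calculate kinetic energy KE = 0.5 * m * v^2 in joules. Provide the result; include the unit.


v^2 = 3.28^2 = 10.7584
KE = 0.5 * 76.3 * 10.7584
= 410.43 J

410.43 J


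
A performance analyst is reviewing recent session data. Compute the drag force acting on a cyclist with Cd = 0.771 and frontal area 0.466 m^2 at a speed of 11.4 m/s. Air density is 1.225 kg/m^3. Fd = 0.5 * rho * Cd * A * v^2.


Step 1: v^2 = 129.96
Step 2: Fd = 0.5 * 1.225 * 0.771 * 0.466 * 129.96
= 28.599 N

28.599 N


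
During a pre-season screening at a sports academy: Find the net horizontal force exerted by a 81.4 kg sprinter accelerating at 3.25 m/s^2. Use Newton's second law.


Newton's second law: F = m * a
F = 81.4 * 3.25 = 264.55 N

264.55 N


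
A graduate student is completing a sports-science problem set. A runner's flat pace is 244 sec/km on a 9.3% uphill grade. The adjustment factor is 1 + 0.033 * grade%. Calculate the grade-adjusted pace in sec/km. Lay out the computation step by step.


Factor = 1 + 0.033 * 9.3 = 1.3069
Adjusted pace = 244 * 1.3069
= 318.88 sec/km

318.88 s/km


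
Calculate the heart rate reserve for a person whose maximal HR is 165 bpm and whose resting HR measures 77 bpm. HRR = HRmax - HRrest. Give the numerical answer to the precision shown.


HRmax = 165 bpm
HRrest = 77 bpm
HRR = 165 - 77 = 88 bpm

88 bpm


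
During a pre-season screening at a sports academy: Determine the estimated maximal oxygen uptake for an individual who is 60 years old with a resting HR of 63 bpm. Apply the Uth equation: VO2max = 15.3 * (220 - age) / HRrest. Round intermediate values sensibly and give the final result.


HRmax = 220 - 60 = 160
VO2max = 15.3 * (160 / 63)
= 15.3 * 2.5397
= 38.86 mL/kg/min

38.86 mL/kg/min


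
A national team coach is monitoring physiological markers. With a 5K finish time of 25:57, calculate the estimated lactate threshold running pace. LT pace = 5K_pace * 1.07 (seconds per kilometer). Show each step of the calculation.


Race duration = 1557 s for 5 km
Average pace = 1557 / 5 = 311.4 s/km
LT pace = 311.4 * 1.07
= 333.2 s/km

333.2 s/km


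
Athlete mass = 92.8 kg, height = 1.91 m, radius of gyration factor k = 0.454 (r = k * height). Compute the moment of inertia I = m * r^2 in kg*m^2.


r = k * height = 0.454 * 1.91 = 0.86714 m
r^2 = 0.86714^2 = 0.751932
I = 92.8 * 0.751932 = 69.779 kg*m^2

69.779 kg*m^2


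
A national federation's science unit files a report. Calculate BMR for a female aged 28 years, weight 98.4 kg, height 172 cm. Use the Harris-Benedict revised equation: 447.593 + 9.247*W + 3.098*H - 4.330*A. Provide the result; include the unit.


Substituting values:
W term = 9.247 * 98.4 = 909.9048
H term = 3.098 * 172 = 532.856
A term = 4.330 * 28 = 121.24
BMR = 1769.11 kcal/day

1769.11 kcal/day


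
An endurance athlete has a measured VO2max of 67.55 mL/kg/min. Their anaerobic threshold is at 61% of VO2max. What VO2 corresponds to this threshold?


Anaerobic threshold VO2 = VO2max * 61%
= 67.55 * 0.61
= 41.21 mL/kg/min

41.21 mL/kg/min


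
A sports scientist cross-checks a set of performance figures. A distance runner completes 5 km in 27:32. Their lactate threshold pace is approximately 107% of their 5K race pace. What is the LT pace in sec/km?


Convert to seconds: 27 min 32 s = 1652 s
Pace per km = 1652 / 5 = 330.4 s/km
LT pace = 330.4 * 1.07 = 353.53 s/km

353.53 s/km


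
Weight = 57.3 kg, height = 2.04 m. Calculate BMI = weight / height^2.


height^2 = 2.04^2 = 4.1616
BMI = 57.3 / 4.1616 = 13.77 kg/m^2

13.77 kg/m^2


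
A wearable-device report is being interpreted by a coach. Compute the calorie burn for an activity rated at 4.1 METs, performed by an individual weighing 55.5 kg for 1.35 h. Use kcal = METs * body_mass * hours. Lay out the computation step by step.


Product of METs and mass = 4.1 * 55.5 = 227.55
Total kcal = 227.55 * 1.35 = 307.19 kcal

307.19 kcal


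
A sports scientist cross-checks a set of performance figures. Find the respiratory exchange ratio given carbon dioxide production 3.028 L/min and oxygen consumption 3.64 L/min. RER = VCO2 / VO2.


VCO2 = 3.028 L/min
VO2 = 3.64 L/min
RER = 3.028 / 3.64 = 0.8319

0.8319


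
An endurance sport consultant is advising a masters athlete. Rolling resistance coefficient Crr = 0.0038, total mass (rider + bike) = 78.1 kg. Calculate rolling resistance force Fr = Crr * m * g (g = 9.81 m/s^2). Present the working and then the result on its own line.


Fr = Crr * m * g
= 0.0038 * 78.1 * 9.81
= 2.911 N

2.911 N


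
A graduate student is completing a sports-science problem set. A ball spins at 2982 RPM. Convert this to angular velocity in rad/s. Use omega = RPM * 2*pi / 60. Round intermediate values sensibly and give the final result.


omega = 2982 * 2 * pi / 60
= 2982 * 6.28318531 / 60
= 18736.459 / 60
= 312.274 rad/s

312.274 rad/s


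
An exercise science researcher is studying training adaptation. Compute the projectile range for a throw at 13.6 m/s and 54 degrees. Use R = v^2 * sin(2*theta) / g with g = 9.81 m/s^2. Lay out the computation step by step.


Two times the angle = 108 degrees
sin(108) = 0.951057
R = 184.96 * 0.951057 / 9.81 = 17.931 m

17.931 m


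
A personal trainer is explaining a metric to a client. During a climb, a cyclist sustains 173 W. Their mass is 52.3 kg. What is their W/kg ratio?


Power-to-weight = 173 W / 52.3 kg
= 3.308 W/kg

3.308 W/kg


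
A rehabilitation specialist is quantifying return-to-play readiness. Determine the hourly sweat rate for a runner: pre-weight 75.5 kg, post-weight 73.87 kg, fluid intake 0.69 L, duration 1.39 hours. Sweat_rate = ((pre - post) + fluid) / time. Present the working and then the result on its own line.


Mass lost = 75.5 - 73.87 = 1.63 kg
Add fluid consumed: 1.63 + 0.69 = 2.32 L total sweat
Sweat rate = 2.32 / 1.39 = 1.669 L/h

1.669 L/h


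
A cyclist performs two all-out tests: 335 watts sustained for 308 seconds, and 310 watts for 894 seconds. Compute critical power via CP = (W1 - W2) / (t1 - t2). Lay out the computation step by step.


W1 = P1 * t1 = 335 * 308 = 103180 J
W2 = P2 * t2 = 310 * 894 = 277140 J
CP = (103180 - 277140) / (308 - 894)
= 296.86 W

296.86 W


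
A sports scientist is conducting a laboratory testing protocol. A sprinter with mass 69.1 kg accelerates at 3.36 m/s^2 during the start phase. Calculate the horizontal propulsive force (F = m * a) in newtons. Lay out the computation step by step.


F = m * a
= 69.1 * 3.36
= 232.18 N

232.18 N


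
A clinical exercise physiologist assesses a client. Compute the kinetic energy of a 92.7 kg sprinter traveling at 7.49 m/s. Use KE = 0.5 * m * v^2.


Velocity squared = 56.1001
KE = 0.5 * 92.7 * 56.1001 = 2600.24 J

2600.24 J


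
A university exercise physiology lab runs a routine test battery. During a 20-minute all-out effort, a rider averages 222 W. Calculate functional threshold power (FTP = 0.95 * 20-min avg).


FTP = 0.95 * 222
= 210.9 W

210.9 W


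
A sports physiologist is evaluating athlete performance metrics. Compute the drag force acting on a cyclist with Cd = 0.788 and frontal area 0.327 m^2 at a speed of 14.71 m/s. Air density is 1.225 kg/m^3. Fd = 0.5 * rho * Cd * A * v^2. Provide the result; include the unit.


Step 1: v^2 = 216.3841
Step 2: Fd = 0.5 * 1.225 * 0.788 * 0.327 * 216.3841
= 34.151 N

34.151 N


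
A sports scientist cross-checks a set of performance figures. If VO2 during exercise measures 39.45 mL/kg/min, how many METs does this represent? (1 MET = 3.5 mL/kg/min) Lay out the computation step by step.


METs = VO2 / 3.5 = 39.45 / 3.5 = 11.27

11.27 METs


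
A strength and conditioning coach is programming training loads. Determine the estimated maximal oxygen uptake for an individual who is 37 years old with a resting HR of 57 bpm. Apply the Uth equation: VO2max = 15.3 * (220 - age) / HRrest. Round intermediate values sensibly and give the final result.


HRmax = 220 - 37 = 183
VO2max = 15.3 * (183 / 57)
= 15.3 * 3.2105
= 49.12 mL/kg/min

49.12 mL/kg/min


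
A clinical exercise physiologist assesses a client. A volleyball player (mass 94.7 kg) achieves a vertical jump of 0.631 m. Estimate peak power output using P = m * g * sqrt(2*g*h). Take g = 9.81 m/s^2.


2 * g * h = 2 * 9.81 * 0.631 = 12.38022
sqrt(12.38022) = 3.518554 m/s
P = 94.7 * 9.81 * 3.518554 = 3268.76 W

3268.76 W


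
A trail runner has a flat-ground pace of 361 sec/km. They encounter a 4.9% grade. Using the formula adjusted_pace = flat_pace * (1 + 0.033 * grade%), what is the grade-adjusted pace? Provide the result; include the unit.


Grade factor = 1 + 0.033 * 4.9 = 1.1617
Adjusted = 361 * 1.1617 = 419.37 sec/km

419.37 s/km


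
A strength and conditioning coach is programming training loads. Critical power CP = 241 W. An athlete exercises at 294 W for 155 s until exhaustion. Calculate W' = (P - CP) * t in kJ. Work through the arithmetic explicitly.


P - CP = 294 - 241 = 53 W
W' = 53 * 155 = 8215 J
= 8215 / 1000 = 8.215 kJ

8.215 kJ


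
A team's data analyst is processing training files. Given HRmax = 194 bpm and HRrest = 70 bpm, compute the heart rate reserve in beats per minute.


Heart rate reserve = maximum HR minus resting HR
HRR = 194 - 70 = 124 bpm

124 bpm


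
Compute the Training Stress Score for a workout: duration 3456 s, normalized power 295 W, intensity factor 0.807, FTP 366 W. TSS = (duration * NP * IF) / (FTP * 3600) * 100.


Product = 3456 * 295 * 0.807 = 822752.64
Base = 366 * 3600 = 1317600
TSS = 822752.64 / 1317600 * 100 = 62.44

62.44 TSS


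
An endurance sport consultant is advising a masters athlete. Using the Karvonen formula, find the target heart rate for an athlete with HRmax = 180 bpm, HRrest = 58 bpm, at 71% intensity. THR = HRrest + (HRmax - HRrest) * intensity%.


HRR = 180 - 58 = 122
THR = 58 + 122 * 0.71
= 58 + 86.62
= 144.62 bpm

144.62 bpm


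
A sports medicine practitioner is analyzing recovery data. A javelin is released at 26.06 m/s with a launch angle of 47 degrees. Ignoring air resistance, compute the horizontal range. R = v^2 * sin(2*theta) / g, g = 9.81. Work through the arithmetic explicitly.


Launch speed squared = 679.1236
sin(2 * 47 deg) = 0.997564
Range = 679.1236 * 0.997564 / 9.81
= 69.059 m

69.059 m


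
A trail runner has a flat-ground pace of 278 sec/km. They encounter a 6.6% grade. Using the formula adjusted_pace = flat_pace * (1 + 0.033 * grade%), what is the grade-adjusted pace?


Grade factor = 1 + 0.033 * 6.6 = 1.2178
Adjusted = 278 * 1.2178 = 338.55 sec/km

338.55 s/km


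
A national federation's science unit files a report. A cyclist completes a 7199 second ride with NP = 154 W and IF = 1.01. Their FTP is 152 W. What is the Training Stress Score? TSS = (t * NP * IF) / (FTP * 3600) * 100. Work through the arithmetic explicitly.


t * NP * IF = 7199 * 154 * 1.01 = 1119732.46
FTP * 3600 = 547200
TSS = (1119732.46 / 547200) * 100 = 204.63

204.63 TSS


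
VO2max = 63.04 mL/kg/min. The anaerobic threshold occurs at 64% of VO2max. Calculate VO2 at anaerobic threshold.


AT fraction = 64 / 100 = 0.64
AT VO2 = 63.04 * 0.64
= 40.35 mL/kg/min

40.35 mL/kg/min


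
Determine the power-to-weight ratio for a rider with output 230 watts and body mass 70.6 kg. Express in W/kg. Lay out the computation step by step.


P/W = 230 / 70.6 = 3.258 W/kg

3.258 W/kg


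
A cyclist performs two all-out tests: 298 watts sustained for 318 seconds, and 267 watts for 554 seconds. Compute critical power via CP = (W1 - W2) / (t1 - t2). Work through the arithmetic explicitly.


W1 = P1 * t1 = 298 * 318 = 94764 J
W2 = P2 * t2 = 267 * 554 = 147918 J
CP = (94764 - 147918) / (318 - 554)
= 225.23 W

225.23 W


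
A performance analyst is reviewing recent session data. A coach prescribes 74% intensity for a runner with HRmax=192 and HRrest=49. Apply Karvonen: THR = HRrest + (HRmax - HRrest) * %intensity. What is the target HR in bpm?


Heart rate reserve = 192 - 49 = 143
Intensity fraction = 74 / 100 = 0.74
THR = 49 + 143 * 0.74 = 154.82 bpm

154.82 bpm


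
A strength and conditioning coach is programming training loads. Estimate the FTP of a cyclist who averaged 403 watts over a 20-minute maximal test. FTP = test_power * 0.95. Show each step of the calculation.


FTP = 403 * 0.95 = 382.85 W

382.85 W


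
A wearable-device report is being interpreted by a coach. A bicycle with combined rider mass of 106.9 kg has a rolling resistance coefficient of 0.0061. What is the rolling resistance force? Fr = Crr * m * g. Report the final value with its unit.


Fr = 0.0061 * 106.9 * 9.81
= 0.65209 * 9.81
= 6.397 N

6.397 N


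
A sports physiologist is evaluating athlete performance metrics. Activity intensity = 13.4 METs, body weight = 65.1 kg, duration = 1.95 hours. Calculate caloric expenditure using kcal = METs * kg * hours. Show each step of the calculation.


kcal = 13.4 * 65.1 * 1.95
= 872.34 * 1.95
= 1701.06 kcal

1701.06 kcal
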